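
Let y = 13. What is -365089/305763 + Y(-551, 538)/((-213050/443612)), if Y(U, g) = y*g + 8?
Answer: -474915007087681/32571403575 ≈ -14581.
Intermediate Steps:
Y(U, g) = 8 + 13*g (Y(U, g) = 13*g + 8 = 8 + 13*g)
-365089/305763 + Y(-551, 538)/((-213050/443612)) = -365089/305763 + (8 + 13*538)/((-213050/443612)) = -365089*1/305763 + (8 + 6994)/((-213050*1/443612)) = -365089/305763 + 7002/(-106525/221806) = -365089/305763 + 7002*(-221806/106525) = -365089/305763 - 1553085612/106525 = -474915007087681/32571403575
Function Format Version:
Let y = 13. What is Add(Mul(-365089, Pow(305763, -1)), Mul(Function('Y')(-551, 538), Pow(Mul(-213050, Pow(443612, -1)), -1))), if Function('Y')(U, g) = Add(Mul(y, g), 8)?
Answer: Rational(-474915007087681, 32571403575) ≈ -14581.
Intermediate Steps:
Function('Y')(U, g) = Add(8, Mul(13, g)) (Function('Y')(U, g) = Add(Mul(13, g), 8) = Add(8, Mul(13, g)))
Add(Mul(-365089, Pow(305763, -1)), Mul(Function('Y')(-551, 538), Pow(Mul(-213050, Pow(443612, -1)), -1))) = Add(Mul(-365089, Pow(305763, -1)), Mul(Add(8, Mul(13, 538)), Pow(Mul(-213050, Pow(443612, -1)), -1))) = Add(Mul(-365089, Rational(1, 305763)), Mul(Add(8, 6994), Pow(Mul(-213050, Rational(1, 443612)), -1))) = Add(Rational(-365089, 305763), Mul(7002, Pow(Rational(-106525, 221806), -1))) = Add(Rational(-365089, 305763), Mul(7002, Rational(-221806, 106525))) = Add(Rational(-365089, 305763), Rational(-1553085612, 106525)) = Rational(-474915007087681, 32571403575)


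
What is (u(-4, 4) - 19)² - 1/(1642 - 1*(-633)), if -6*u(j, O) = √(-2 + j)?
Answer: 4925369/13650 + 19*I*√6/3 ≈ 360.83 + 15.513*I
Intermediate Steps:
u(j, O) = -√(-2 + j)/6
(u(-4, 4) - 19)² - 1/(1642 - 1*(-633)) = (-√(-2 - 4)/6 - 19)² - 1/(1642 - 1*(-633)) = (-I*√6/6 - 19)² - 1/(1642 + 633) = (-I*√6/6 - 19)² - 1/2275 = (-I*√6/6 - 19)² - 1*1/2275 = (-19 - I*√6/6)² - 1/2275 = -1/2275 + (-19 - I*√6/6)²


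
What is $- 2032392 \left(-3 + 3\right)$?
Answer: $0$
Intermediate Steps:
$- 2032392 \left(-3 + 3\right) = \left(-2032392\right) 0 = 0$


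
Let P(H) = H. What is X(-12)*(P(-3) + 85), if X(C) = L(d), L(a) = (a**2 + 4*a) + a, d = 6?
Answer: 5412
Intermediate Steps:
L(a) = a**2 + 5*a
X(C) = 66 (X(C) = 6*(5 + 6) = 6*11 = 66)
X(-12)*(P(-3) + 85) = 66*(-3 + 85) = 66*82 = 5412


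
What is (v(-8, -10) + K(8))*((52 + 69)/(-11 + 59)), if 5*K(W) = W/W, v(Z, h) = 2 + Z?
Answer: -3509/240 ≈ -14.621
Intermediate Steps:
K(W) = ⅕ (K(W) = (W/W)/5 = (⅕)*1 = ⅕)
(v(-8, -10) + K(8))*((52 + 69)/(-11 + 59)) = ((2 - 8) + ⅕)*((52 + 69)/(-11 + 59)) = (-6 + ⅕)*(121/48) = -3509/(5*48) = -29/5*121/48 = -3509/240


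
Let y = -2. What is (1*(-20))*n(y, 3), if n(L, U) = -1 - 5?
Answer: 120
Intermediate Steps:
n(L, U) = -6
(1*(-20))*n(y, 3) = (1*(-20))*(-6) = -20*(-6) = 120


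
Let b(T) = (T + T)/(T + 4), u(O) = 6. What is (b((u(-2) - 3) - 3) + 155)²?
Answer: 24025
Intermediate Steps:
b(T) = 2*T/(4 + T) (b(T) = (2*T)/(4 + T) = 2*T/(4 + T))
(b((u(-2) - 3) - 3) + 155)² = (2*((6 - 3) - 3)/(4 + ((6 - 3) - 3)) + 155)² = (2*(3 - 3)/(4 + (3 - 3)) + 155)² = (2*0/(4 + 0) + 155)² = (2*0/4 + 155)² = (2*0*(¼) + 155)² = (0 + 155)² = 155² = 24025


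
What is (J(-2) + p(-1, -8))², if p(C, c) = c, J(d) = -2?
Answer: 100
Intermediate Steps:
(J(-2) + p(-1, -8))² = (-2 - 8)² = (-10)² = 100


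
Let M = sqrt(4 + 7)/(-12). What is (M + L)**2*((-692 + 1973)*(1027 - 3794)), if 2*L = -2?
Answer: -183133895/48 - 1181509*sqrt(11)/2 ≈ -5.7746e+6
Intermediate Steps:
L = -1 (L = (1/2)*(-2) = -1)
M = -sqrt(11)/12 (M = sqrt(11)*(-1/12) = -sqrt(11)/12 ≈ -0.27639)
(M + L)**2*((-692 + 1973)*(1027 - 3794)) = (-sqrt(11)/12 - 1)**2*((-692 + 1973)*(1027 - 3794)) = (-1 - sqrt(11)/12)**2*(1281*(-2767)) = (-1 - sqrt(11)/12)**2*(-3544527) = -3544527*(-1 - sqrt(11)/12)**2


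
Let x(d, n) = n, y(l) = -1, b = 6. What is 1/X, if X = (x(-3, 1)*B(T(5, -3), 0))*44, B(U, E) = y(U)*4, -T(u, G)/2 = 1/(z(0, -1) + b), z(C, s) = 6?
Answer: -1/176 ≈ -0.0056818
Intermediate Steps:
T(u, G) = -⅙ (T(u, G) = -2/(6 + 6) = -2/12 = -2*1/12 = -⅙)
B(U, E) = -4 (B(U, E) = -1*4 = -4)
X = -176 (X = (1*(-4))*44 = -4*44 = -176)
1/X = 1/(-176) = -1/176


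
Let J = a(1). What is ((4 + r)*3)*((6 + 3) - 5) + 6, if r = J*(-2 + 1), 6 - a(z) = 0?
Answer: -18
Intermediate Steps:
a(z) = 6 (a(z) = 6 - 1*0 = 6 + 0 = 6)
J = 6
r = -6 (r = 6*(-2 + 1) = 6*(-1) = -6)
((4 + r)*3)*((6 + 3) - 5) + 6 = ((4 - 6)*3)*((6 + 3) - 5) + 6 = (-2*3)*(9 - 5) + 6 = -6*4 + 6 = -24 + 6 = -18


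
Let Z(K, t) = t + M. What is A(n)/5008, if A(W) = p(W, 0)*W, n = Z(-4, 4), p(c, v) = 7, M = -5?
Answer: -7/5008 ≈ -0.0013978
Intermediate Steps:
Z(K, t) = -5 + t (Z(K, t) = t - 5 = -5 + t)
n = -1 (n = -5 + 4 = -1)
A(W) = 7*W
A(n)/5008 = (7*(-1))/5008 = -7*1/5008 = -7/5008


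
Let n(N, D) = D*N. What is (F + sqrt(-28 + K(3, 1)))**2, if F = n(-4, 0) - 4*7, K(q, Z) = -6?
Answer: (28 - I*sqrt(34))**2 ≈ 750.0 - 326.53*I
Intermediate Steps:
F = -28 (F = 0*(-4) - 4*7 = 0 - 28 = -28)
(F + sqrt(-28 + K(3, 1)))**2 = (-28 + sqrt(-28 - 6))**2 = (-28 + sqrt(-34))**2 = (-28 + I*sqrt(34))**2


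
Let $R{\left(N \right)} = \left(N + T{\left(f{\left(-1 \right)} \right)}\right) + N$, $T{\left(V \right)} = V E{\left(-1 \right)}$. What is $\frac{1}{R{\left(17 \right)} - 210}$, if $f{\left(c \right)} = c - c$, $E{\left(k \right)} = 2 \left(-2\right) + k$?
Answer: $- \frac{1}{176} \approx -0.0056818$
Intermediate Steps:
$E{\left(k \right)} = -4 + k$
$f{\left(c \right)} = 0$
$T{\left(V \right)} = - 5 V$ ($T{\left(V \right)} = V \left(-4 - 1\right) = V \left(-5\right) = - 5 V$)
$R{\left(N \right)} = 2 N$ ($R{\left(N \right)} = \left(N - 0\right) + N = \left(N + 0\right) + N = N + N = 2 N$)
$\frac{1}{R{\left(17 \right)} - 210} = \frac{1}{2 \cdot 17 - 210} = \frac{1}{34 - 210} = \frac{1}{-176} = - \frac{1}{176}$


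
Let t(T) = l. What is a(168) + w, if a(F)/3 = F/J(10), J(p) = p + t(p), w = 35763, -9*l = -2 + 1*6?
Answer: 1540077/43 ≈ 35816.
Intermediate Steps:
l = -4/9 (l = -(-2 + 1*6)/9 = -(-2 + 6)/9 = -⅑*4 = -4/9 ≈ -0.44444)
t(T) = -4/9
J(p) = -4/9 + p (J(p) = p - 4/9 = -4/9 + p)
a(F) = 27*F/86 (a(F) = 3*(F/(-4/9 + 10)) = 3*(F/(86/9)) = 3*(F*(9/86)) = 3*(9*F/86) = 27*F/86)
a(168) + w = (27/86)*168 + 35763 = 2268/43 + 35763 = 1540077/43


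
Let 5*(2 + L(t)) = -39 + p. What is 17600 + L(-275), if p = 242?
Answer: 88193/5 ≈ 17639.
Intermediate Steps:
L(t) = 193/5 (L(t) = -2 + (-39 + 242)/5 = -2 + (⅕)*203 = -2 + 203/5 = 193/5)
17600 + L(-275) = 17600 + 193/5 = 88193/5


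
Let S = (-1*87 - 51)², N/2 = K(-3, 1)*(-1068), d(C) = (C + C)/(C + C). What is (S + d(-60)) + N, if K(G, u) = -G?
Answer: 12637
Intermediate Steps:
d(C) = 1 (d(C) = (2*C)/((2*C)) = (2*C)*(1/(2*C)) = 1)
N = -6408 (N = 2*(-1*(-3)*(-1068)) = 2*(3*(-1068)) = 2*(-3204) = -6408)
S = 19044 (S = (-87 - 51)² = (-138)² = 19044)
(S + d(-60)) + N = (19044 + 1) - 6408 = 19045 - 6408 = 12637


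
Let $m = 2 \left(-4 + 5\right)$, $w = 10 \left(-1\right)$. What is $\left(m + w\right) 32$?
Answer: $-256$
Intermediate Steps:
$w = -10$
$m = 2$ ($m = 2 \cdot 1 = 2$)
$\left(m + w\right) 32 = \left(2 - 10\right) 32 = \left(-8\right) 32 = -256$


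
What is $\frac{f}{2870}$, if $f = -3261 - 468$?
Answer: $- \frac{3729}{2870} \approx -1.2993$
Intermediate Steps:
$f = -3729$ ($f = -3261 - 468 = -3729$)
$\frac{f}{2870} = - \frac{3729}{2870}$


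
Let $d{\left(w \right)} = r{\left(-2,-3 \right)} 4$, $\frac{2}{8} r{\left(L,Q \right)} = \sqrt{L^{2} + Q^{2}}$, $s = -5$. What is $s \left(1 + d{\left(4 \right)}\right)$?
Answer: $-5 - 80 \sqrt{13} \approx -293.44$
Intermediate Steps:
$r{\left(L,Q \right)} = 4 \sqrt{L^{2} + Q^{2}}$
$d{\left(w \right)} = 16 \sqrt{13}$ ($d{\left(w \right)} = 4 \sqrt{\left(-2\right)^{2} + \left(-3\right)^{2}} \cdot 4 = 4 \sqrt{4 + 9} \cdot 4 = 4 \sqrt{13} \cdot 4 = 16 \sqrt{13}$)
$s \left(1 + d{\left(4 \right)}\right) = - 5 \left(1 + 16 \sqrt{13}\right) = -5 - 80 \sqrt{13}$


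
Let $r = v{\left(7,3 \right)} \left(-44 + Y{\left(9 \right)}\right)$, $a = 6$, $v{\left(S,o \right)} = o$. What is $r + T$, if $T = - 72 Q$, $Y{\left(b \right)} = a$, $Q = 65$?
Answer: $-4794$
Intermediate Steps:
$Y{\left(b \right)} = 6$
$T = -4680$ ($T = \left(-72\right) 65 = -4680$)
$r = -114$ ($r = 3 \left(-44 + 6\right) = 3 \left(-38\right) = -114$)
$r + T = -114 - 4680 = -4794$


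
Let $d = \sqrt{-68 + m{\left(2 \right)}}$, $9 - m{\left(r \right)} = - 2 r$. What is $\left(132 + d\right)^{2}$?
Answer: $\left(132 + i \sqrt{55}\right)^{2} \approx 17369.0 + 1957.9 i$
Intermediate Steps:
$m{\left(r \right)} = 9 + 2 r$ ($m{\left(r \right)} = 9 - - 2 r = 9 + 2 r$)
$d = i \sqrt{55}$ ($d = \sqrt{-68 + \left(9 + 2 \cdot 2\right)} = \sqrt{-68 + \left(9 + 4\right)} = \sqrt{-68 + 13} = \sqrt{-55} = i \sqrt{55} \approx 7.4162 i$)
$\left(132 + d\right)^{2} = \left(132 + i \sqrt{55}\right)^{2}$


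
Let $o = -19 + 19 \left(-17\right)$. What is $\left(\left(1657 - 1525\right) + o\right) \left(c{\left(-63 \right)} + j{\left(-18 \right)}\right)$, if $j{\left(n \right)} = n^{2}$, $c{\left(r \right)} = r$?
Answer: $-54810$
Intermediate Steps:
$o = -342$ ($o = -19 - 323 = -342$)
$\left(\left(1657 - 1525\right) + o\right) \left(c{\left(-63 \right)} + j{\left(-18 \right)}\right) = \left(\left(1657 - 1525\right) - 342\right) \left(-63 + \left(-18\right)^{2}\right) = \left(\left(1657 - 1525\right) - 342\right) \left(-63 + 324\right) = \left(132 - 342\right) 261 = \left(-210\right) 261 = -54810$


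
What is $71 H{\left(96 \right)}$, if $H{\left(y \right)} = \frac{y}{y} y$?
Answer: $6816$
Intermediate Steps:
$H{\left(y \right)} = y$ ($H{\left(y \right)} = 1 y = y$)
$71 H{\left(96 \right)} = 71 \cdot 96 = 6816$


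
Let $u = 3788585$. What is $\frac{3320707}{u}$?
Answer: $\frac{3320707}{3788585} \approx 0.8765$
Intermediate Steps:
$\frac{3320707}{u} = \frac{3320707}{3788585}$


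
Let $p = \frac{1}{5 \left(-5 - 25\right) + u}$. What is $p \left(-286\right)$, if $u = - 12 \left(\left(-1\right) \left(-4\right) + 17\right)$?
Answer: $\frac{143}{201} \approx 0.71144$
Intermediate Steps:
$u = -252$ ($u = - 12 \left(4 + 17\right) = \left(-12\right) 21 = -252$)
$p = - \frac{1}{402}$ ($p = \frac{1}{5 \left(-5 - 25\right) - 252} = \frac{1}{5 \left(-30\right) - 252} = \frac{1}{-150 - 252} = \frac{1}{-402} = - \frac{1}{402} \approx -0.0024876$)
$p \left(-286\right) = \left(- \frac{1}{402}\right) \left(-286\right) = \frac{143}{201}$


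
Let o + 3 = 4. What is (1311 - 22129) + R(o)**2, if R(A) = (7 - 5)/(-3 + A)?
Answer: -20817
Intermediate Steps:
o = 1 (o = -3 + 4 = 1)
R(A) = 2/(-3 + A)
(1311 - 22129) + R(o)**2 = (1311 - 22129) + (2/(-3 + 1))**2 = -20818 + (2/(-2))**2 = -20818 + (2*(-1/2))**2 = -20818 + (-1)**2 = -20818 + 1 = -20817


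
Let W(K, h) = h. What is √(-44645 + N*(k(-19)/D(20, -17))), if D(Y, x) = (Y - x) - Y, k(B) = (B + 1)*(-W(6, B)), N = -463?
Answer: I*√10210523/17 ≈ 187.96*I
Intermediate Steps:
k(B) = -B*(1 + B) (k(B) = (B + 1)*(-B) = (1 + B)*(-B) = -B*(1 + B))
D(Y, x) = -x
√(-44645 + N*(k(-19)/D(20, -17))) = √(-44645 - 463*(-1*(-19)*(1 - 19))/((-1*(-17)))) = √(-44645 - 463*(-1*(-19)*(-18))/17) = √(-44645 - (-158346)/17) = √(-44645 - 463*(-342/17)) = √(-44645 + 158346/17) = √(-600619/17) = I*√10210523/17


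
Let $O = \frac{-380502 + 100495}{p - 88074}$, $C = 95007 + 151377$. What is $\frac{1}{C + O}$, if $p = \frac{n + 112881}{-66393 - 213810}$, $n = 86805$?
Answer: $\frac{8226266236}{2026846533224431} \approx 4.0587 \cdot 10^{-6}$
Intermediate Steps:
$C = 246384$
$p = - \frac{66562}{93401}$ ($p = \frac{86805 + 112881}{-66393 - 213810} = \frac{199686}{-280203} = 199686 \left(- \frac{1}{280203}\right) = - \frac{66562}{93401} \approx -0.71265$)
$O = \frac{26152933807}{8226266236}$ ($O = \frac{-380502 + 100495}{- \frac{66562}{93401} - 88074} = - \frac{280007}{- \frac{8226266236}{93401}} = \left(-280007\right) \left(- \frac{93401}{8226266236}\right) = \frac{26152933807}{8226266236} \approx 3.1792$)
$\frac{1}{C + O} = \frac{1}{246384 + \frac{26152933807}{8226266236}} = \frac{1}{\frac{2026846533224431}{8226266236}} = \frac{8226266236}{2026846533224431}$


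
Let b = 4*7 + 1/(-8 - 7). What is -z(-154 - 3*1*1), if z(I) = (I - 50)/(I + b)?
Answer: -3105/1936 ≈ -1.6038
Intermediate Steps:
b = 419/15 (b = 28 + 1/(-15) = 28 - 1/15 = 419/15 ≈ 27.933)
z(I) = (-50 + I)/(419/15 + I) (z(I) = (I - 50)/(I + 419/15) = (-50 + I)/(419/15 + I))
-z(-154 - 3*1*1) = -15*(-50 + (-154 - 3*1*1))/(419 + 15*(-154 - 3*1*1)) = -15*(-50 + (-154 - 3*1))/(419 + 15*(-154 - 3*1)) = -15*(-50 + (-154 - 3))/(419 + 15*(-154 - 3)) = -15*(-50 - 157)/(419 + 15*(-157)) = -15*(-207)/(419 - 2355) = -15*(-207)/(-1936) = -15*(-1)*(-207)/1936 = -1*3105/1936 = -3105/1936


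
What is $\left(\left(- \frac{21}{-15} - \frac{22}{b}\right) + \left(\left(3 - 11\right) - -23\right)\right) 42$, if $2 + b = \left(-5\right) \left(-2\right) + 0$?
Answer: $\frac{5733}{10} \approx 573.3$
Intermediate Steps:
$b = 8$ ($b = -2 + \left(\left(-5\right) \left(-2\right) + 0\right) = -2 + \left(10 + 0\right) = -2 + 10 = 8$)
$\left(\left(- \frac{21}{-15} - \frac{22}{b}\right) + \left(\left(3 - 11\right) - -23\right)\right) 42 = \left(\left(- \frac{21}{-15} - \frac{22}{8}\right) + \left(\left(3 - 11\right) - -23\right)\right) 42 = \left(\left(\left(-21\right) \left(- \frac{1}{15}\right) - \frac{11}{4}\right) + \left(-8 + 23\right)\right) 42 = \left(\left(\frac{7}{5} - \frac{11}{4}\right) + 15\right) 42 = \left(- \frac{27}{20} + 15\right) 42 = \frac{273}{20} \cdot 42 = \frac{5733}{10}$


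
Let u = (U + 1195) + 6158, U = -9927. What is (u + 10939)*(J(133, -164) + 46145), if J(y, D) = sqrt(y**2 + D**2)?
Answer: 386002925 + 8365*sqrt(44585) ≈ 3.8777e+8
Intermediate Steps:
u = -2574 (u = (-9927 + 1195) + 6158 = -8732 + 6158 = -2574)
J(y, D) = sqrt(D**2 + y**2)
(u + 10939)*(J(133, -164) + 46145) = (-2574 + 10939)*(sqrt((-164)**2 + 133**2) + 46145) = 8365*(sqrt(26896 + 17689) + 46145) = 8365*(sqrt(44585) + 46145) = 8365*(46145 + sqrt(44585)) = 386002925 + 8365*sqrt(44585)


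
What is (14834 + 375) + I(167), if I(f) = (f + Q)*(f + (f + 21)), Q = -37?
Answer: 61359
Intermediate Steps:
I(f) = (-37 + f)*(21 + 2*f) (I(f) = (f - 37)*(f + (f + 21)) = (-37 + f)*(f + (21 + f)) = (-37 + f)*(21 + 2*f))
(14834 + 375) + I(167) = (14834 + 375) + (-777 - 53*167 + 2*167**2) = 15209 + (-777 - 8851 + 2*27889) = 15209 + (-777 - 8851 + 55778) = 15209 + 46150 = 61359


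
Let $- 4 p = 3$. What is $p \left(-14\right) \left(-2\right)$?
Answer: $-21$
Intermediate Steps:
$p = - \frac{3}{4}$ ($p = \left(- \frac{1}{4}\right) 3 = - \frac{3}{4} \approx -0.75$)
$p \left(-14\right) \left(-2\right) = \left(- \frac{3}{4}\right) \left(-14\right) \left(-2\right) = \frac{21}{2} \left(-2\right) = -21$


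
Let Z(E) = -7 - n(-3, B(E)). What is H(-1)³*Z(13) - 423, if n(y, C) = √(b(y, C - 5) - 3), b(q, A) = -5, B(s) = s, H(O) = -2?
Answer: -367 + 16*I*√2 ≈ -367.0 + 22.627*I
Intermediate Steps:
n(y, C) = 2*I*√2 (n(y, C) = √(-5 - 3) = √(-8) = 2*I*√2)
Z(E) = -7 - 2*I*√2
H(-1)³*Z(13) - 423 = (-2)³*(-7 - 2*I*√2) - 423 = -8*(-7 - 2*I*√2) - 423 = (56 + 16*I*√2) - 423 = -367 + 16*I*√2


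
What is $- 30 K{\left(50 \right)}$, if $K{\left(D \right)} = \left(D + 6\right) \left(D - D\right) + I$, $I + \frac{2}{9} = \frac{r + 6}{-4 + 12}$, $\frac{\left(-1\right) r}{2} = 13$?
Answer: $\frac{245}{3} \approx 81.667$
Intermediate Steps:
$r = -26$ ($r = \left(-2\right) 13 = -26$)
$I = - \frac{49}{18}$ ($I = - \frac{2}{9} + \frac{-26 + 6}{-4 + 12} = - \frac{2}{9} - \frac{20}{8} = - \frac{2}{9} - \frac{5}{2} = - \frac{49}{18} \approx -2.7222$)
$K{\left(D \right)} = - \frac{49}{18}$ ($K{\left(D \right)} = \left(D + 6\right) \left(D - D\right) - \frac{49}{18} = \left(6 + D\right) 0 - \frac{49}{18} = 0 - \frac{49}{18} = - \frac{49}{18}$)
$- 30 K{\left(50 \right)} = \left(-30\right) \left(- \frac{49}{18}\right) = \frac{245}{3}$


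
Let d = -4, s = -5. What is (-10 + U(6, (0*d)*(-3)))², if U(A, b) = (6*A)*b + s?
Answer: 225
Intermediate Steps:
U(A, b) = -5 + 6*A*b (U(A, b) = (6*A)*b - 5 = 6*A*b - 5 = -5 + 6*A*b)
(-10 + U(6, (0*d)*(-3)))² = (-10 + (-5 + 6*6*((0*(-4))*(-3))))² = (-10 + (-5 + 6*6*(0*(-3))))² = (-10 + (-5 + 6*6*0))² = (-10 + (-5 + 0))² = (-10 - 5)² = (-15)² = 225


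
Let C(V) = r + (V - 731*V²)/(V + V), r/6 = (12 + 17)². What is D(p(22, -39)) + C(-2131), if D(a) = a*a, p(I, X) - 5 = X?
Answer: 785083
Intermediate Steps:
p(I, X) = 5 + X
r = 5046 (r = 6*(12 + 17)² = 6*29² = 6*841 = 5046)
D(a) = a²
C(V) = 5046 + (V - 731*V²)/(2*V) (C(V) = 5046 + (V - 731*V²)/(V + V) = 5046 + (V - 731*V²)/((2*V)) = 5046 + (V - 731*V²)*(1/(2*V)) = 5046 + (V - 731*V²)/(2*V))
D(p(22, -39)) + C(-2131) = (5 - 39)² + (10093/2 - 731/2*(-2131)) = (-34)² + (10093/2 + 1557761/2) = 1156 + 783927 = 785083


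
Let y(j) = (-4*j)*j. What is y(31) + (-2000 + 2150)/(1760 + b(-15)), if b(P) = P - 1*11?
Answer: -1110891/289 ≈ -3843.9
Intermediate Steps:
b(P) = -11 + P (b(P) = P - 11 = -11 + P)
y(j) = -4*j**2
y(31) + (-2000 + 2150)/(1760 + b(-15)) = -4*31**2 + (-2000 + 2150)/(1760 + (-11 - 15)) = -4*961 + 150/(1760 - 26) = -3844 + 150/1734 = -3844 + 150*(1/1734) = -3844 + 25/289 = -1110891/289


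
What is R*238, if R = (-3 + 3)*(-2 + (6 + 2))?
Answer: 0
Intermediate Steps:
R = 0 (R = 0*(-2 + 8) = 0*6 = 0)
R*238 = 0*238 = 0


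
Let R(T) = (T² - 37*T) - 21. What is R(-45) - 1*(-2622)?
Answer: 6291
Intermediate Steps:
R(T) = -21 + T² - 37*T
R(-45) - 1*(-2622) = (-21 + (-45)² - 37*(-45)) - 1*(-2622) = (-21 + 2025 + 1665) + 2622 = 3669 + 2622 = 6291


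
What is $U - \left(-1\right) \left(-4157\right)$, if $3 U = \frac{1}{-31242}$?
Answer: $- \frac{389618983}{93726} \approx -4157.0$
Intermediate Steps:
$U = - \frac{1}{93726}$ ($U = \frac{1}{3 \left(-31242\right)} = \frac{1}{3} \left(- \frac{1}{31242}\right) = - \frac{1}{93726} \approx -1.0669 \cdot 10^{-5}$)
$U - \left(-1\right) \left(-4157\right) = - \frac{1}{93726} - \left(-1\right) \left(-4157\right) = - \frac{1}{93726} - 4157 = - \frac{389618983}{93726}$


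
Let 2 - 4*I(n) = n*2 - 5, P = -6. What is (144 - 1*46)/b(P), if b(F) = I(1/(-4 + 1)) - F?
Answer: 1176/95 ≈ 12.379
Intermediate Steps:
I(n) = 7/4 - n/2 (I(n) = ½ - (n*2 - 5)/4 = ½ - (2*n - 5)/4 = ½ - (-5 + 2*n)/4 = ½ + (5/4 - n/2) = 7/4 - n/2)
b(F) = 23/12 - F (b(F) = (7/4 - 1/(2*(-4 + 1))) - F = (7/4 - ½/(-3)) - F = (7/4 - ½*(-⅓)) - F = (7/4 + ⅙) - F = 23/12 - F)
(144 - 1*46)/b(P) = (144 - 1*46)/(23/12 - 1*(-6)) = (144 - 46)/(23/12 + 6) = 98/(95/12) = (12/95)*98 = 1176/95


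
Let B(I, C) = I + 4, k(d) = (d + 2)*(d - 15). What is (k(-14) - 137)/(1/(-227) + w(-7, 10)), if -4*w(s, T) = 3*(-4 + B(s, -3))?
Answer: 191588/4763 ≈ 40.224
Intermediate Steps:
k(d) = (-15 + d)*(2 + d) (k(d) = (2 + d)*(-15 + d) = (-15 + d)*(2 + d))
B(I, C) = 4 + I
w(s, T) = -3*s/4 (w(s, T) = -3*(-4 + (4 + s))/4 = -3*s/4)
(k(-14) - 137)/(1/(-227) + w(-7, 10)) = ((-30 + (-14)**2 - 13*(-14)) - 137)/(1/(-227) - 3/4*(-7)) = ((-30 + 196 + 182) - 137)/(-1/227 + 21/4) = (348 - 137)/(4763/908) = 211*(908/4763) = 191588/4763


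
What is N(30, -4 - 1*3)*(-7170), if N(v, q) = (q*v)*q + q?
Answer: -10489710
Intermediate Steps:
N(v, q) = q + v*q**2 (N(v, q) = v*q**2 + q = q + v*q**2)
N(30, -4 - 1*3)*(-7170) = ((-4 - 1*3)*(1 + (-4 - 1*3)*30))*(-7170) = ((-4 - 3)*(1 + (-4 - 3)*30))*(-7170) = -7*(1 - 7*30)*(-7170) = -7*(1 - 210)*(-7170) = -7*(-209)*(-7170) = 1463*(-7170) = -10489710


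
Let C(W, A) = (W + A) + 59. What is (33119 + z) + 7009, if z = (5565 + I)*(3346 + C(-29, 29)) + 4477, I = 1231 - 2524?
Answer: 14590765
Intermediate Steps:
C(W, A) = 59 + A + W (C(W, A) = (A + W) + 59 = 59 + A + W)
I = -1293
z = 14550637 (z = (5565 - 1293)*(3346 + (59 + 29 - 29)) + 4477 = 4272*(3346 + 59) + 4477 = 4272*3405 + 4477 = 14546160 + 4477 = 14550637)
(33119 + z) + 7009 = (33119 + 14550637) + 7009 = 14583756 + 7009 = 14590765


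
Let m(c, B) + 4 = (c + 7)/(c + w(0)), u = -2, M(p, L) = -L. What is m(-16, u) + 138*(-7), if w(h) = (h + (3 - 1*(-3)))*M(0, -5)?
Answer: -13589/14 ≈ -970.64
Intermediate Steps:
w(h) = 30 + 5*h (w(h) = (h + (3 - 1*(-3)))*(-1*(-5)) = (h + (3 + 3))*5 = (h + 6)*5 = (6 + h)*5 = 30 + 5*h)
m(c, B) = -4 + (7 + c)/(30 + c) (m(c, B) = -4 + (c + 7)/(c + (30 + 5*0)) = -4 + (7 + c)/(c + (30 + 0)) = -4 + (7 + c)/(c + 30) = -4 + (7 + c)/(30 + c))
m(-16, u) + 138*(-7) = (-113 - 3*(-16))/(30 - 16) + 138*(-7) = (-113 + 48)/14 - 966 = (1/14)*(-65) - 966 = -65/14 - 966 = -13589/14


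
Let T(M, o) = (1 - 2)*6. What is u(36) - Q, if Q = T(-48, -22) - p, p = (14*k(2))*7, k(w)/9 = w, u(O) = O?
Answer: 1806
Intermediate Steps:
k(w) = 9*w
T(M, o) = -6 (T(M, o) = -1*6 = -6)
p = 1764 (p = (14*(9*2))*7 = (14*18)*7 = 252*7 = 1764)
Q = -1770 (Q = -6 - 1*1764 = -6 - 1764 = -1770)
u(36) - Q = 36 - 1*(-1770) = 36 + 1770 = 1806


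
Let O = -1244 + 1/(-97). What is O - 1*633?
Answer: -182070/97 ≈ -1877.0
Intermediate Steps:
O = -120669/97 (O = -1244 - 1/97 = -120669/97 ≈ -1244.0)
O - 1*633 = -120669/97 - 1*633 = -120669/97 - 633 = -182070/97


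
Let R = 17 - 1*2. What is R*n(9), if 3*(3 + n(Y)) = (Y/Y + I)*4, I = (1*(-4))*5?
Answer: -425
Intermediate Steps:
I = -20 (I = -4*5 = -20)
n(Y) = -85/3 (n(Y) = -3 + ((Y/Y - 20)*4)/3 = -3 + ((1 - 20)*4)/3 = -3 + (-19*4)/3 = -3 + (1/3)*(-76) = -3 - 76/3 = -85/3)
R = 15 (R = 17 - 2 = 15)
R*n(9) = 15*(-85/3) = -425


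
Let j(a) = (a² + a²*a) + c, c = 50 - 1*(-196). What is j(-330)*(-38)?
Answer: 1361458452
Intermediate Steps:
c = 246 (c = 50 + 196 = 246)
j(a) = 246 + a² + a³ (j(a) = (a² + a²*a) + 246 = (a² + a³) + 246 = 246 + a² + a³)
j(-330)*(-38) = (246 + (-330)² + (-330)³)*(-38) = (246 + 108900 - 35937000)*(-38) = -35827854*(-38) = 1361458452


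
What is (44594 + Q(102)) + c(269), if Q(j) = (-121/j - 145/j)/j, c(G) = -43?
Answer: 231754169/5202 ≈ 44551.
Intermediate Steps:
Q(j) = -266/j² (Q(j) = (-266/j)/j = -266/j²)
(44594 + Q(102)) + c(269) = (44594 - 266/102²) - 43 = (44594 - 266*1/10404) - 43 = (44594 - 133/5202) - 43 = 231977855/5202 - 43 = 231754169/5202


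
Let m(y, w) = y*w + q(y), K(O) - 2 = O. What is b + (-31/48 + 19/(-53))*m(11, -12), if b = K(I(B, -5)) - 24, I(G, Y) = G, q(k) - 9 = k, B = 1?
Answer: 14546/159 ≈ 91.484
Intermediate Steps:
q(k) = 9 + k
K(O) = 2 + O
b = -21 (b = (2 + 1) - 24 = 3 - 24 = -21)
m(y, w) = 9 + y + w*y (m(y, w) = y*w + (9 + y) = w*y + (9 + y) = 9 + y + w*y)
b + (-31/48 + 19/(-53))*m(11, -12) = -21 + (-31/48 + 19/(-53))*(9 + 11 - 12*11) = -21 + (-31*1/48 + 19*(-1/53))*(9 + 11 - 132) = -21 + (-31/48 - 19/53)*(-112) = -21 - 2555/2544*(-112) = -21 + 17885/159 = 14546/159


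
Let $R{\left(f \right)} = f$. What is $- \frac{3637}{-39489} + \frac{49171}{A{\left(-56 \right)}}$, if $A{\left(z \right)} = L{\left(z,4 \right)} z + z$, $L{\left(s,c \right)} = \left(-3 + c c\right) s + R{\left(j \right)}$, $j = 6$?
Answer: $\frac{2088561131}{1594407864} \approx 1.3099$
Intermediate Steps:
$L{\left(s,c \right)} = 6 + s \left(-3 + c^{2}\right)$ ($L{\left(s,c \right)} = \left(-3 + c c\right) s + 6 = \left(-3 + c^{2}\right) s + 6 = s \left(-3 + c^{2}\right) + 6 = 6 + s \left(-3 + c^{2}\right)$)
$A{\left(z \right)} = z + z \left(6 + 13 z\right)$ ($A{\left(z \right)} = \left(6 - 3 z + z 4^{2}\right) z + z = \left(6 - 3 z + z 16\right) z + z = \left(6 - 3 z + 16 z\right) z + z = \left(6 + 13 z\right) z + z = z \left(6 + 13 z\right) + z = z + z \left(6 + 13 z\right)$)
$- \frac{3637}{-39489} + \frac{49171}{A{\left(-56 \right)}} = - \frac{3637}{-39489} + \frac{49171}{\left(-56\right) \left(7 + 13 \left(-56\right)\right)} = \left(-3637\right) \left(- \frac{1}{39489}\right) + \frac{49171}{\left(-56\right) \left(7 - 728\right)} = \frac{3637}{39489} + \frac{49171}{\left(-56\right) \left(-721\right)} = \frac{3637}{39489} + \frac{49171}{40376} = \frac{2088561131}{1594407864}$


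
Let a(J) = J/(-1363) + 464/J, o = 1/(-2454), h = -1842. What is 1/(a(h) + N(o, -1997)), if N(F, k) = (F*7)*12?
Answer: 513427107/546954272 ≈ 0.93870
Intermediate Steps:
o = -1/2454 ≈ -0.00040750
a(J) = 464/J - J/1363 (a(J) = J*(-1/1363) + 464/J = -J/1363 + 464/J = 464/J - J/1363)
N(F, k) = 84*F (N(F, k) = (7*F)*12 = 84*F)
1/(a(h) + N(o, -1997)) = 1/((464/(-1842) - 1/1363*(-1842)) + 84*(-1/2454)) = 1/((464*(-1/1842) + 1842/1363) - 14/409) = 1/((-232/921 + 1842/1363) - 14/409) = 1/(1380266/1255323 - 14/409) = 1/(546954272/513427107) = 513427107/546954272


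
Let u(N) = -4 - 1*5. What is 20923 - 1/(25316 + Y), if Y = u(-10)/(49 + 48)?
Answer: 51379418392/2455643 ≈ 20923.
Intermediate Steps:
u(N) = -9 (u(N) = -4 - 5 = -9)
Y = -9/97 (Y = -9/(49 + 48) = -9/97 ≈ -0.092783)
20923 - 1/(25316 + Y) = 20923 - 1/(25316 - 9/97) = 20923 - 1/2455643/97 = 20923 - 1*97/2455643 = 20923 - 97/2455643 = 51379418392/2455643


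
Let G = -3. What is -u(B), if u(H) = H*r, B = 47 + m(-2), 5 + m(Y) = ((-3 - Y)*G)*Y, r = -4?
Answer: 144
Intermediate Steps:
m(Y) = -5 + Y*(9 + 3*Y) (m(Y) = -5 + ((-3 - Y)*(-3))*Y = -5 + (9 + 3*Y)*Y = -5 + Y*(9 + 3*Y))
B = 36 (B = 47 + (-5 + 3*(-2)**2 + 9*(-2)) = 47 + (-5 + 3*4 - 18) = 47 + (-5 + 12 - 18) = 47 - 11 = 36)
u(H) = -4*H (u(H) = H*(-4) = -4*H)
-u(B) = -(-4)*36 = -1*(-144) = 144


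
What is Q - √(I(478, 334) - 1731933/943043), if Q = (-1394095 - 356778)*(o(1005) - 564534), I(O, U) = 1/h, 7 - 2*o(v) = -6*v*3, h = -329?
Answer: 1945169127683/2 - 10*I*√1770812393891030/310261147 ≈ 9.7258e+11 - 1.3563*I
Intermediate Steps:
o(v) = 7/2 + 9*v (o(v) = 7/2 - (-6*v)*3/2 = 7/2 - (-9)*v = 7/2 + 9*v)
I(O, U) = -1/329 (I(O, U) = 1/(-329) = -1/329)
Q = 1945169127683/2 (Q = (-1394095 - 356778)*((7/2 + 9*1005) - 564534) = -1750873*((7/2 + 9045) - 564534) = -1750873*(18097/2 - 564534) = -1750873*(-1110971/2) = 1945169127683/2 ≈ 9.7258e+11)
Q - √(I(478, 334) - 1731933/943043) = 1945169127683/2 - √(-1/329 - 1731933/943043) = 1945169127683/2 - √(-570749000/310261147) = 1945169127683/2 - 10*I*√1770812393891030/310261147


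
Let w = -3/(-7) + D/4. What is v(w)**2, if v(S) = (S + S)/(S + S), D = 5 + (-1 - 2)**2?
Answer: 1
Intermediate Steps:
D = 14 (D = 5 + (-3)**2 = 5 + 9 = 14)
w = 55/14 (w = -3/(-7) + 14/4 = -3*(-1/7) + 14*(1/4) = 3/7 + 7/2 = 55/14 ≈ 3.9286)
v(S) = 1 (v(S) = (2*S)/((2*S)) = (2*S)*(1/(2*S)) = 1)
v(w)**2 = 1**2 = 1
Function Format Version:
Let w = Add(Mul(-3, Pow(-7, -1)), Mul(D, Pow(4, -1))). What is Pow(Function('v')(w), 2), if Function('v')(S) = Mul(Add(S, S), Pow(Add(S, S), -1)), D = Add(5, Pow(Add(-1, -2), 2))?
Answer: 1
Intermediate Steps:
D = 14 (D = Add(5, Pow(-3, 2)) = Add(5, 9) = 14)
w = Rational(55, 14) (w = Add(Mul(-3, Pow(-7, -1)), Mul(14, Pow(4, -1))) = Add(Mul(-3, Rational(-1, 7)), Mul(14, Rational(1, 4))) = Add(Rational(3, 7), Rational(7, 2)) = Rational(55, 14) ≈ 3.9286)
Function('v')(S) = 1 (Function('v')(S) = Mul(Mul(2, S), Pow(Mul(2, S), -1)) = Mul(Mul(2, S), Mul(Rational(1, 2), Pow(S, -1))) = 1)
Pow(Function('v')(w), 2) = Pow(1, 2) = 1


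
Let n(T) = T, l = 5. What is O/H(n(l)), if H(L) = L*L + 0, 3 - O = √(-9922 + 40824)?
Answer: 3/25 - √30902/25 ≈ -6.9116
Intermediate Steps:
O = 3 - √30902 (O = 3 - √(-9922 + 40824) = 3 - √30902 ≈ -172.79)
H(L) = L² (H(L) = L² + 0 = L²)
O/H(n(l)) = (3 - √30902)/(5²) = (3 - √30902)/25 = (3 - √30902)*(1/25) = 3/25 - √30902/25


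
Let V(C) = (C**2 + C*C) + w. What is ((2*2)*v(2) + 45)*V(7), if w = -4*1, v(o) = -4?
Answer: 2726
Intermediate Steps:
w = -4
V(C) = -4 + 2*C**2 (V(C) = (C**2 + C*C) - 4 = (C**2 + C**2) - 4 = 2*C**2 - 4 = -4 + 2*C**2)
((2*2)*v(2) + 45)*V(7) = ((2*2)*(-4) + 45)*(-4 + 2*7**2) = (4*(-4) + 45)*(-4 + 2*49) = (-16 + 45)*(-4 + 98) = 29*94 = 2726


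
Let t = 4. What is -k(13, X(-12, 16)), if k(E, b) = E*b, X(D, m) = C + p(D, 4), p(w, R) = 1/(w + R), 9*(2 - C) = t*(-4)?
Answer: -3419/72 ≈ -47.486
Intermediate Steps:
C = 34/9 (C = 2 - 4*(-4)/9 = 2 - ⅑*(-16) = 2 + 16/9 = 34/9 ≈ 3.7778)
p(w, R) = 1/(R + w)
X(D, m) = 34/9 + 1/(4 + D)
-k(13, X(-12, 16)) = -13*(145 + 34*(-12))/(9*(4 - 12)) = -13*(⅑)*(145 - 408)/(-8) = -13*(⅑)*(-⅛)*(-263) = -13*263/72 = -1*3419/72 = -3419/72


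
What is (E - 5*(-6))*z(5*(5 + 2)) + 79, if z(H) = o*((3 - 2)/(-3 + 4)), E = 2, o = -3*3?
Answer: -209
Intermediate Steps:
o = -9
z(H) = -9 (z(H) = -9*(3 - 2)/(-3 + 4) = -9/1 = -9)
(E - 5*(-6))*z(5*(5 + 2)) + 79 = (2 - 5*(-6))*(-9) + 79 = (2 + 30)*(-9) + 79 = 32*(-9) + 79 = -288 + 79 = -209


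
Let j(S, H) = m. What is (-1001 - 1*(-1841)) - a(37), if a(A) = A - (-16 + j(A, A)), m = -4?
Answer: 783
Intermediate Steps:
j(S, H) = -4
a(A) = 20 + A (a(A) = A - (-16 - 4) = A - 1*(-20) = A + 20 = 20 + A)
(-1001 - 1*(-1841)) - a(37) = (-1001 - 1*(-1841)) - (20 + 37) = (-1001 + 1841) - 1*57 = 840 - 57 = 783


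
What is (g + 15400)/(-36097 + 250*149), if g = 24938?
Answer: 40338/1153 ≈ 34.985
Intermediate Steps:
(g + 15400)/(-36097 + 250*149) = (24938 + 15400)/(-36097 + 250*149) = 40338/(-36097 + 37250) = 40338/1153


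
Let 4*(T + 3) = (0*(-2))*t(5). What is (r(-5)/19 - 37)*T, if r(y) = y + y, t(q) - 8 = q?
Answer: 2139/19 ≈ 112.58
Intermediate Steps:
t(q) = 8 + q
r(y) = 2*y
T = -3 (T = -3 + ((0*(-2))*(8 + 5))/4 = -3 + (0*13)/4 = -3 + (¼)*0 = -3 + 0 = -3)
(r(-5)/19 - 37)*T = ((2*(-5))/19 - 37)*(-3) = (-10*1/19 - 37)*(-3) = (-10/19 - 37)*(-3) = -713/19*(-3) = 2139/19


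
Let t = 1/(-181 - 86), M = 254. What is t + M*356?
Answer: 24143207/267 ≈ 90424.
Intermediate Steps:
t = -1/267 (t = 1/(-267) = -1/267 ≈ -0.0037453)
t + M*356 = -1/267 + 254*356 = -1/267 + 90424 = 24143207/267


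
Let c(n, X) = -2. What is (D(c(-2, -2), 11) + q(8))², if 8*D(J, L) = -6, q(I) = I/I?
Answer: 1/16 ≈ 0.062500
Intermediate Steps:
q(I) = 1
D(J, L) = -¾ (D(J, L) = (⅛)*(-6) = -¾)
(D(c(-2, -2), 11) + q(8))² = (-¾ + 1)² = (¼)² = 1/16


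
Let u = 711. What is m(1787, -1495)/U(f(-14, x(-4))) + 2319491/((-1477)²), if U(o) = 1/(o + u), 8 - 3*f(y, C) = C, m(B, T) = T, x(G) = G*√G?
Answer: -6982620157082/6544587 - 11960*I/3 ≈ -1.0669e+6 - 3986.7*I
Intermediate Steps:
x(G) = G^(3/2)
f(y, C) = 8/3 - C/3
U(o) = 1/(711 + o) (U(o) = 1/(o + 711) = 1/(711 + o))
m(1787, -1495)/U(f(-14, x(-4))) + 2319491/((-1477)²) = -(3200795/3 + 11960*I/3) + 2319491/((-1477)²) = -(3200795/3 - 1495/3*(-8)*I) + 2319491/2181529 = -(3200795/3 + 11960*I/3) + 2319491*(1/2181529) = -(3200795/3 + 11960*I/3) + 2319491/2181529 = -1495*(2141/3 + 8*I/3) + 2319491/2181529 = (-3200795/3 - 11960*I/3) + 2319491/2181529 = -6982620157082/6544587 - 11960*I/3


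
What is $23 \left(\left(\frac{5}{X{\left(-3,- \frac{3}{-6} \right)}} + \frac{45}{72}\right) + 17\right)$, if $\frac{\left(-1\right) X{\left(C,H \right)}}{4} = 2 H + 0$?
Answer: $\frac{3013}{8} \approx 376.63$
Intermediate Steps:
$X{\left(C,H \right)} = - 8 H$ ($X{\left(C,H \right)} = - 4 \left(2 H + 0\right) = - 4 \cdot 2 H = - 8 H$)
$23 \left(\left(\frac{5}{X{\left(-3,- \frac{3}{-6} \right)}} + \frac{45}{72}\right) + 17\right) = 23 \left(\left(\frac{5}{\left(-8\right) \left(- \frac{3}{-6}\right)} + \frac{45}{72}\right) + 17\right) = 23 \left(\left(\frac{5}{\left(-8\right) \left(\left(-3\right) \left(- \frac{1}{6}\right)\right)} + 45 \cdot \frac{1}{72}\right) + 17\right) = 23 \left(\left(\frac{5}{\left(-8\right) \frac{1}{2}} + \frac{5}{8}\right) + 17\right) = 23 \left(\left(\frac{5}{-4} + \frac{5}{8}\right) + 17\right) = 23 \left(\left(5 \left(- \frac{1}{4}\right) + \frac{5}{8}\right) + 17\right) = 23 \left(\left(- \frac{5}{4} + \frac{5}{8}\right) + 17\right) = 23 \left(- \frac{5}{8} + 17\right) = 23 \cdot \frac{131}{8} = \frac{3013}{8}$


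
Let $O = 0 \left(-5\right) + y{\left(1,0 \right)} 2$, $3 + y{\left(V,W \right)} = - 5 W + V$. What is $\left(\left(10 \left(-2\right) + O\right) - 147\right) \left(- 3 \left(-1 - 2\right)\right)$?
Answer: $-1539$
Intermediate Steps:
$y{\left(V,W \right)} = -3 + V - 5 W$ ($y{\left(V,W \right)} = -3 + \left(- 5 W + V\right) = -3 + \left(V - 5 W\right) = -3 + V - 5 W$)
$O = -4$ ($O = 0 \left(-5\right) + \left(-3 + 1 - 0\right) 2 = 0 + \left(-3 + 1 + 0\right) 2 = 0 - 4 = -4$)
$\left(\left(10 \left(-2\right) + O\right) - 147\right) \left(- 3 \left(-1 - 2\right)\right) = \left(\left(10 \left(-2\right) - 4\right) - 147\right) \left(- 3 \left(-1 - 2\right)\right) = \left(\left(-20 - 4\right) - 147\right) \left(\left(-3\right) \left(-3\right)\right) = \left(-24 - 147\right) 9 = \left(-171\right) 9 = -1539$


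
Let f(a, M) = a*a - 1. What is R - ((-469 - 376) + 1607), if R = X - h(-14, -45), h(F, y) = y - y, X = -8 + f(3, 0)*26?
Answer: -562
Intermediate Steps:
f(a, M) = -1 + a² (f(a, M) = a² - 1 = -1 + a²)
X = 200 (X = -8 + (-1 + 3²)*26 = -8 + (-1 + 9)*26 = -8 + 8*26 = -8 + 208 = 200)
h(F, y) = 0
R = 200 (R = 200 - 1*0 = 200 + 0 = 200)
R - ((-469 - 376) + 1607) = 200 - ((-469 - 376) + 1607) = 200 - (-845 + 1607) = 200 - 1*762 = 200 - 762 = -562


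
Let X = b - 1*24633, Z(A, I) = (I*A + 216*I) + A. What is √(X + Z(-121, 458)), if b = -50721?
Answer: I*√31965 ≈ 178.79*I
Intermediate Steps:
Z(A, I) = A + 216*I + A*I (Z(A, I) = (A*I + 216*I) + A = (216*I + A*I) + A = A + 216*I + A*I)
X = -75354 (X = -50721 - 1*24633 = -50721 - 24633 = -75354)
√(X + Z(-121, 458)) = √(-75354 + (-121 + 216*458 - 121*458)) = √(-75354 + (-121 + 98928 - 55418)) = √(-75354 + 43389) = √(-31965) = I*√31965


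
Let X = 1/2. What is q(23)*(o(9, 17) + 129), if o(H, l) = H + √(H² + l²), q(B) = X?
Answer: 69 + √370/2 ≈ 78.618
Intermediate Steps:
X = ½ ≈ 0.50000
q(B) = ½
q(23)*(o(9, 17) + 129) = ((9 + √(9² + 17²)) + 129)/2 = ((9 + √(81 + 289)) + 129)/2 = ((9 + √370) + 129)/2 = (138 + √370)/2 = 69 + √370/2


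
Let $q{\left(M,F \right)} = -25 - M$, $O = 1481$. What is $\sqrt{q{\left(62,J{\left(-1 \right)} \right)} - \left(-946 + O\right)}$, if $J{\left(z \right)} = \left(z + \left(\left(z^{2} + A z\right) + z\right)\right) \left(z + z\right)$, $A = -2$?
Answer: $i \sqrt{622} \approx 24.94 i$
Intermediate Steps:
$J{\left(z \right)} = 2 z^{3}$ ($J{\left(z \right)} = \left(z + \left(\left(z^{2} - 2 z\right) + z\right)\right) \left(z + z\right) = \left(z + \left(z^{2} - z\right)\right) 2 z = z^{2} \cdot 2 z = 2 z^{3}$)
$\sqrt{q{\left(62,J{\left(-1 \right)} \right)} - \left(-946 + O\right)} = \sqrt{\left(-25 - 62\right) + \left(946 - 1481\right)} = \sqrt{-87 - 535} = \sqrt{-622} = i \sqrt{622}$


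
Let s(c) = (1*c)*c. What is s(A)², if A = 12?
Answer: 20736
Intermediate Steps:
s(c) = c² (s(c) = c*c = c²)
s(A)² = (12²)² = 144² = 20736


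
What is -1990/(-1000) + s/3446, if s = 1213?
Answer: 403527/172300 ≈ 2.3420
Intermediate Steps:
-1990/(-1000) + s/3446 = -1990/(-1000) + 1213/3446 = -1990*(-1/1000) + 1213*(1/3446) = 199/100 + 1213/3446 = 403527/172300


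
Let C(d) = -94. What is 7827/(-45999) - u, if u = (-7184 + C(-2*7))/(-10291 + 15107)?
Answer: 49514315/36921864 ≈ 1.3411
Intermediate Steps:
u = -3639/2408 (u = (-7184 - 94)/(-10291 + 15107) = -7278/4816 = -7278*1/4816 = -3639/2408 ≈ -1.5112)
7827/(-45999) - u = 7827/(-45999) - 1*(-3639/2408) = 7827*(-1/45999) + 3639/2408 = -2609/15333 + 3639/2408 = 49514315/36921864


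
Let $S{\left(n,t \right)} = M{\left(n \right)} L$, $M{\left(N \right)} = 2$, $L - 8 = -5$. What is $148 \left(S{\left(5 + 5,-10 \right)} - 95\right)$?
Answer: $-13172$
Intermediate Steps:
$L = 3$ ($L = 8 - 5 = 3$)
$S{\left(n,t \right)} = 6$ ($S{\left(n,t \right)} = 2 \cdot 3 = 6$)
$148 \left(S{\left(5 + 5,-10 \right)} - 95\right) = 148 \left(6 - 95\right) = 148 \left(-89\right) = -13172$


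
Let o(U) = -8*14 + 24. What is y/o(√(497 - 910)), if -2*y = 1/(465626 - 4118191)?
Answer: -1/642851440 ≈ -1.5556e-9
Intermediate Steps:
y = 1/7305130 (y = -1/(2*(465626 - 4118191)) = -½/(-3652565) = -½*(-1/3652565) = 1/7305130 ≈ 1.3689e-7)
o(U) = -88 (o(U) = -112 + 24 = -88)
y/o(√(497 - 910)) = (1/7305130)/(-88) = (1/7305130)*(-1/88) = -1/642851440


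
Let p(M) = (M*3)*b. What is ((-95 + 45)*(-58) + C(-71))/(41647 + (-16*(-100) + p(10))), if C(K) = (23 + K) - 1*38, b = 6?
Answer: 2814/43427 ≈ 0.064798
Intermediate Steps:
p(M) = 18*M (p(M) = (M*3)*6 = (3*M)*6 = 18*M)
C(K) = -15 + K (C(K) = (23 + K) - 38 = -15 + K)
((-95 + 45)*(-58) + C(-71))/(41647 + (-16*(-100) + p(10))) = ((-95 + 45)*(-58) + (-15 - 71))/(41647 + (-16*(-100) + 18*10)) = (-50*(-58) - 86)/(41647 + (1600 + 180)) = (2900 - 86)/(41647 + 1780) = 2814/43427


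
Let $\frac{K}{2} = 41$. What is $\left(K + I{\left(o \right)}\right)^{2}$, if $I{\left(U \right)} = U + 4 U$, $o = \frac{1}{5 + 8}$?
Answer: $\frac{1147041}{169} \approx 6787.2$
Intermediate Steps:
$o = \frac{1}{13} \approx 0.076923$
$K = 82$ ($K = 2 \cdot 41 = 82$)
$I{\left(U \right)} = 5 U$
$\left(K + I{\left(o \right)}\right)^{2} = \left(82 + 5 \cdot \frac{1}{13}\right)^{2} = \left(82 + \frac{5}{13}\right)^{2} = \left(\frac{1071}{13}\right)^{2} = \frac{1147041}{169}$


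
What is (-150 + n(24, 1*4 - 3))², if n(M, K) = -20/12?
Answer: 207025/9 ≈ 23003.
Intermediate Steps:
n(M, K) = -5/3 (n(M, K) = -20*1/12 = -5/3)
(-150 + n(24, 1*4 - 3))² = (-150 - 5/3)² = (-455/3)² = 207025/9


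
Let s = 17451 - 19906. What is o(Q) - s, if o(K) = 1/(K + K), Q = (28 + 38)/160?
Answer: 81055/33 ≈ 2456.2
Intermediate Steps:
s = -2455
Q = 33/80 (Q = 66*(1/160) = 33/80 ≈ 0.41250)
o(K) = 1/(2*K)
o(Q) - s = 1/(2*(33/80)) - 1*(-2455) = (½)*(80/33) + 2455 = 40/33 + 2455 = 81055/33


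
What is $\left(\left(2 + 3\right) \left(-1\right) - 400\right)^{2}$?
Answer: $164025$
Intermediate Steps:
$\left(\left(2 + 3\right) \left(-1\right) - 400\right)^{2} = \left(5 \left(-1\right) - 400\right)^{2} = \left(-5 - 400\right)^{2} = \left(-405\right)^{2} = 164025$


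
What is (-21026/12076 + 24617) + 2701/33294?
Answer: 1237100353985/50257293 ≈ 24615.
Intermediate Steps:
(-21026/12076 + 24617) + 2701/33294 = (-21026*1/12076 + 24617) + 2701*(1/33294) = (-10513/6038 + 24617) + 2701/33294 = 148626933/6038 + 2701/33294 = 1237100353985/50257293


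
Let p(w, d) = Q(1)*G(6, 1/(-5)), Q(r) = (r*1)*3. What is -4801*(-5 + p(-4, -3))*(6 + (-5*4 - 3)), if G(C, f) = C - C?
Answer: -408085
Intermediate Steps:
Q(r) = 3*r (Q(r) = r*3 = 3*r)
G(C, f) = 0
p(w, d) = 0 (p(w, d) = (3*1)*0 = 3*0 = 0)
-4801*(-5 + p(-4, -3))*(6 + (-5*4 - 3)) = -4801*(-5 + 0)*(6 + (-5*4 - 3)) = -(-24005)*(6 + (-20 - 3)) = -(-24005)*(6 - 23) = -(-24005)*(-17) = -4801*85 = -408085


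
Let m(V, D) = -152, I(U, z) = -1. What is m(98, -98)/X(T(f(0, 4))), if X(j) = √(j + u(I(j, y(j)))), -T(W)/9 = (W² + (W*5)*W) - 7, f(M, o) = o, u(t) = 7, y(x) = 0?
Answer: 76*I*√794/397 ≈ 5.3943*I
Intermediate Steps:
T(W) = 63 - 54*W² (T(W) = -9*((W² + (W*5)*W) - 7) = -9*((W² + (5*W)*W) - 7) = -9*((W² + 5*W²) - 7) = -9*(6*W² - 7) = -9*(-7 + 6*W²) = 63 - 54*W²)
X(j) = √(7 + j) (X(j) = √(j + 7) = √(7 + j))
m(98, -98)/X(T(f(0, 4))) = -152/√(7 + (63 - 54*4²)) = -152/√(7 + (63 - 54*16)) = -152/√(7 + (63 - 864)) = -152/√(7 - 801) = -152*(-I*√794/794) = -(-76)*I*√794/397 = 76*I*√794/397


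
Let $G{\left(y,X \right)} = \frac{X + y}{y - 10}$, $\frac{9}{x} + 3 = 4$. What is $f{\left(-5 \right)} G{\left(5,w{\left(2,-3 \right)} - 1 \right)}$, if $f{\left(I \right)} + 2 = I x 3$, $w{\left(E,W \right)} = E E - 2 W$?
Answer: $\frac{1918}{5} \approx 383.6$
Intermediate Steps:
$x = 9$ ($x = \frac{9}{-3 + 4} = \frac{9}{1} = 9 \cdot 1 = 9$)
$w{\left(E,W \right)} = E^{2} - 2 W$
$f{\left(I \right)} = -2 + 27 I$ ($f{\left(I \right)} = -2 + I 9 \cdot 3 = -2 + 9 I 3 = -2 + 27 I$)
$G{\left(y,X \right)} = \frac{X + y}{-10 + y}$
$f{\left(-5 \right)} G{\left(5,w{\left(2,-3 \right)} - 1 \right)} = \left(-2 + 27 \left(-5\right)\right) \frac{\left(\left(2^{2} - -6\right) - 1\right) + 5}{-10 + 5} = \left(-2 - 135\right) \frac{\left(\left(4 + 6\right) - 1\right) + 5}{-5} = - 137 \left(- \frac{\left(10 - 1\right) + 5}{5}\right) = - 137 \left(- \frac{9 + 5}{5}\right) = - 137 \left(\left(- \frac{1}{5}\right) 14\right) = \left(-137\right) \left(- \frac{14}{5}\right) = \frac{1918}{5}$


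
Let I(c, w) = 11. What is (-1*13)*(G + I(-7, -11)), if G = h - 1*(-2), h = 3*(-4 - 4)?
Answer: 143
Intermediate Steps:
h = -24 (h = 3*(-8) = -24)
G = -22 (G = -24 - 1*(-2) = -24 + 2 = -22)
(-1*13)*(G + I(-7, -11)) = (-1*13)*(-22 + 11) = -13*(-11) = 143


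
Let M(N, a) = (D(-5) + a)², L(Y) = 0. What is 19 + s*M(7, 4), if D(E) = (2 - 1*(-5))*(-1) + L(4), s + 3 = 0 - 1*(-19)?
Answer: 163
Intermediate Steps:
s = 16 (s = -3 + (0 - 1*(-19)) = -3 + (0 + 19) = -3 + 19 = 16)
D(E) = -7 (D(E) = (2 - 1*(-5))*(-1) + 0 = (2 + 5)*(-1) + 0 = 7*(-1) + 0 = -7 + 0 = -7)
M(N, a) = (-7 + a)²
19 + s*M(7, 4) = 19 + 16*(-7 + 4)² = 19 + 16*(-3)² = 19 + 16*9 = 19 + 144 = 163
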